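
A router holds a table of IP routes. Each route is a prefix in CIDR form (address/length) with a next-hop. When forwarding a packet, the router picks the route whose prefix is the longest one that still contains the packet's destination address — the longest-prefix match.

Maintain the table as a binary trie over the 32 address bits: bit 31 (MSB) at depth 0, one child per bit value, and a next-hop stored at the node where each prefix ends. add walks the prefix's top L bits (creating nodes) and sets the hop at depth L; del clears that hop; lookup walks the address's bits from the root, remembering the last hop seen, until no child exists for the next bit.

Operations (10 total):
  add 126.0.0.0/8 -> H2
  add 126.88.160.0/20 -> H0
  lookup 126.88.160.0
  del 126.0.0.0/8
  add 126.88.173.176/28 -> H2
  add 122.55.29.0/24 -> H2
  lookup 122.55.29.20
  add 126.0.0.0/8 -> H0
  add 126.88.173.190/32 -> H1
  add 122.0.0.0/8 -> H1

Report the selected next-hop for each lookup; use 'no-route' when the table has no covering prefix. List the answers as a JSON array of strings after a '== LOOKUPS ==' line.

Apply in order:
  add 126.0.0.0/8 -> H2 at depth 8
  add 126.88.160.0/20 -> H0 at depth 20
  ? 126.88.160.0  path d0:-→d1:-→d2:-→d3:-→d4:-→d5:-→d6:-→d7:-→d8:H2→d9:-→d10:-→d11:-→d12:-→d13:-→d14:-→d15:-→d16:-→d17:-→d18:-→d19:-→d20:H0  best=H0
  - 126.0.0.0/8 clear@8
  add 126.88.173.176/28 -> H2 at depth 28
  add 122.55.29.0/24 -> H2 at depth 24
  ? 122.55.29.20  path d0:-→d1:-→d2:-→d3:-→d4:-→d5:-→d6:-→d7:-→d8:-→d9:-→d10:-→d11:-→d12:-→d13:-→d14:-→d15:-→d16:-→d17:-→d18:-→d19:-→d20:-→d21:-→d22:-→d23:-→d24:H2  best=H2
  add 126.0.0.0/8 -> H0 at depth 8
  add 126.88.173.190/32 -> H1 at depth 32
  add 122.0.0.0/8 -> H1 at depth 8

== LOOKUPS ==
["H0","H2"]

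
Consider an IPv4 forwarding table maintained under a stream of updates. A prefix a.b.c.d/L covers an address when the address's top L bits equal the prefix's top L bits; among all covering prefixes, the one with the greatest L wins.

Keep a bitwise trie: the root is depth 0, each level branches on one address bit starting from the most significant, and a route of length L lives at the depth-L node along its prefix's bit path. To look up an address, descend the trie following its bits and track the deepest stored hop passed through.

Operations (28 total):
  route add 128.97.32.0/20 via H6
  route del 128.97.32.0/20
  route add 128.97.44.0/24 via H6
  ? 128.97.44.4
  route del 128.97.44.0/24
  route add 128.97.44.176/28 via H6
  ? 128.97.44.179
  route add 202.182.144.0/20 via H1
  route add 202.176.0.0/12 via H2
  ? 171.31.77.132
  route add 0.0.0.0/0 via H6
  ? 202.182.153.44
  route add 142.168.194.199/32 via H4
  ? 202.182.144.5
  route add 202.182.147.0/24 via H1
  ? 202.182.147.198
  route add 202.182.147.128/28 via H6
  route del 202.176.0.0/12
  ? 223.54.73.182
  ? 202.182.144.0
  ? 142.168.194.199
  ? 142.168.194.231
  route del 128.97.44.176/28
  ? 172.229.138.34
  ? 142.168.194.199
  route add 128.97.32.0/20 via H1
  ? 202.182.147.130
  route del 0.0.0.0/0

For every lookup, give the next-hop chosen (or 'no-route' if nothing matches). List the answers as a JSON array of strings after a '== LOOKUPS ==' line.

Apply in order:
  add 128.97.32.0/20 -> H6 at depth 20
  del 128.97.32.0/20 (clear depth 20)
  add 128.97.44.0/24 -> H6 at depth 24
  ? 128.97.44.4  path d0:-→d1:-→d2:-→d3:-→d4:-→d5:-→d6:-→d7:-→d8:-→d9:-→d10:-→d11:-→d12:-→d13:-→d14:-→d15:-→d16:-→d17:-→d18:-→d19:-→d20:-→d21:-→d22:-→d23:-→d24:H6  best=H6
  del 128.97.44.0/24 (clear depth 24)
  add 128.97.44.176/28 -> H6 at depth 28
  ? 128.97.44.179  path d0:-→d1:-→d2:-→d3:-→d4:-→d5:-→d6:-→d7:-→d8:-→d9:-→d10:-→d11:-→d12:-→d13:-→d14:-→d15:-→d16:-→d17:-→d18:-→d19:-→d20:-→d21:-→d22:-→d23:-→d24:-→d25:-→d26:-→d27:-→d28:H6  best=H6
  add 202.182.144.0/20 -> H1 at depth 20
  add 202.176.0.0/12 -> H2 at depth 12
  ? 171.31.77.132  path d0:-→d1:-→d2:-  best=no-route
  add 0.0.0.0/0 -> H6 at depth 0
  ? 202.182.153.44  path d0:H6→d1:-→d2:-→d3:-→d4:-→d5:-→d6:-→d7:-→d8:-→d9:-→d10:-→d11:-→d12:H2→d13:-→d14:-→d15:-→d16:-→d17:-→d18:-→d19:-→d20:H1  best=H1
  add 142.168.194.199/32 -> H4 at depth 32
  ? 202.182.144.5  path d0:H6→d1:-→d2:-→d3:-→d4:-→d5:-→d6:-→d7:-→d8:-→d9:-→d10:-→d11:-→d12:H2→d13:-→d14:-→d15:-→d16:-→d17:-→d18:-→d19:-→d20:H1  best=H1
  add 202.182.147.0/24 -> H1 at depth 24
  ? 202.182.147.198  path d0:H6→d1:-→d2:-→d3:-→d4:-→d5:-→d6:-→d7:-→d8:-→d9:-→d10:-→d11:-→d12:H2→d13:-→d14:-→d15:-→d16:-→d17:-→d18:-→d19:-→d20:H1→d21:-→d22:-→d23:-→d24:H1  best=H1
  add 202.182.147.128/28 -> H6 at depth 28
  del 202.176.0.0/12 (clear depth 12)
  ? 223.54.73.182  path d0:H6→d1:-→d2:-→d3:-  best=H6
  ? 202.182.144.0  path d0:H6→d1:-→d2:-→d3:-→d4:-→d5:-→d6:-→d7:-→d8:-→d9:-→d10:-→d11:-→d12:-→d13:-→d14:-→d15:-→d16:-→d17:-→d18:-→d19:-→d20:H1→d21:-→d22:-  best=H1
  ? 142.168.194.199  path d0:H6→d1:-→d2:-→d3:-→d4:-→d5:-→d6:-→d7:-→d8:-→d9:-→d10:-→d11:-→d12:-→d13:-→d14:-→d15:-→d16:-→d17:-→d18:-→d19:-→d20:-→d21:-→d22:-→d23:-→d24:-→d25:-→d26:-→d27:-→d28:-→d29:-→d30:-→d31:-→d32:H4  best=H4
  ? 142.168.194.231  path d0:H6→d1:-→d2:-→d3:-→d4:-→d5:-→d6:-→d7:-→d8:-→d9:-→d10:-→d11:-→d12:-→d13:-→d14:-→d15:-→d16:-→d17:-→d18:-→d19:-→d20:-→d21:-→d22:-→d23:-→d24:-→d25:-→d26:-  best=H6
  del 128.97.44.176/28 (clear depth 28)
  ? 172.229.138.34  path d0:H6→d1:-→d2:-  best=H6
  ? 142.168.194.199  path d0:H6→d1:-→d2:-→d3:-→d4:-→d5:-→d6:-→d7:-→d8:-→d9:-→d10:-→d11:-→d12:-→d13:-→d14:-→d15:-→d16:-→d17:-→d18:-→d19:-→d20:-→d21:-→d22:-→d23:-→d24:-→d25:-→d26:-→d27:-→d28:-→d29:-→d30:-→d31:-→d32:H4  best=H4
  add 128.97.32.0/20 -> H1 at depth 20
  ? 202.182.147.130  path d0:H6→d1:-→d2:-→d3:-→d4:-→d5:-→d6:-→d7:-→d8:-→d9:-→d10:-→d11:-→d12:-→d13:-→d14:-→d15:-→d16:-→d17:-→d18:-→d19:-→d20:H1→d21:-→d22:-→d23:-→d24:H1→d25:-→d26:-→d27:-→d28:H6  best=H6
  del 0.0.0.0/0 (clear depth 0)

== LOOKUPS ==
["H6","H6","no-route","H1","H1","H1","H6","H1","H4","H6","H6","H4","H6"]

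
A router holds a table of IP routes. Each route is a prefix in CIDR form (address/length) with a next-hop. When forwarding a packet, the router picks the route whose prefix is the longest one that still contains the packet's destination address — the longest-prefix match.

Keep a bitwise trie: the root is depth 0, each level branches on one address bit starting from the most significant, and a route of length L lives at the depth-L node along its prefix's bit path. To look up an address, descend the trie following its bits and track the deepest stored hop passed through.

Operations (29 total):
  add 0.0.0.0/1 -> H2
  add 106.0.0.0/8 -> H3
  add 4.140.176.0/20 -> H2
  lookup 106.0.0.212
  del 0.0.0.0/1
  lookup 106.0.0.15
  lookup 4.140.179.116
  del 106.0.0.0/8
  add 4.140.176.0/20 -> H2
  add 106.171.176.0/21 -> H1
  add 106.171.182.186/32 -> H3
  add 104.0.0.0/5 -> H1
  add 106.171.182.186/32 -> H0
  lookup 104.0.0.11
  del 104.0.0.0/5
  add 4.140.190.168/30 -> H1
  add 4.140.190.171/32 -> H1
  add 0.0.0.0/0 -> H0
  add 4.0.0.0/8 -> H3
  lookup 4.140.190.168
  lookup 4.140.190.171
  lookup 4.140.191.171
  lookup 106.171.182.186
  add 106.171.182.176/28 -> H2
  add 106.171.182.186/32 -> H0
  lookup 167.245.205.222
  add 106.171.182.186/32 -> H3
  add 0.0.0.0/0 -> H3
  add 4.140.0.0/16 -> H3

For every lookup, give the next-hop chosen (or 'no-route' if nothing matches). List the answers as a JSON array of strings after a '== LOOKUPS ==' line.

Trace:
  add 0.0.0.0/1 -> H2 at depth 1
  add 106.0.0.0/8 -> H3 at depth 8
  add 4.140.176.0/20 -> H2 at depth 20
  ? 106.0.0.212  path d0:-→d1:H2→d2:-→d3:-→d4:-→d5:-→d6:-→d7:-→d8:H3  best=H3
  del 0.0.0.0/1 (clear depth 1)
  ? 106.0.0.15  path d0:-→d1:-→d2:-→d3:-→d4:-→d5:-→d6:-→d7:-→d8:H3  best=H3
  ? 4.140.179.116  path d0:-→d1:-→d2:-→d3:-→d4:-→d5:-→d6:-→d7:-→d8:-→d9:-→d10:-→d11:-→d12:-→d13:-→d14:-→d15:-→d16:-→d17:-→d18:-→d19:-→d20:H2  best=H2
  del 106.0.0.0/8 (clear depth 8)
  add 4.140.176.0/20 -> H2 at depth 20
  add 106.171.176.0/21 -> H1 at depth 21
  add 106.171.182.186/32 -> H3 at depth 32
  add 104.0.0.0/5 -> H1 at depth 5
  add 106.171.182.186/32 -> H0 at depth 32
  ? 104.0.0.11  path d0:-→d1:-→d2:-→d3:-→d4:-→d5:H1→d6:-  best=H1
  del 104.0.0.0/5 (clear depth 5)
  add 4.140.190.168/30 -> H1 at depth 30
  add 4.140.190.171/32 -> H1 at depth 32
  add 0.0.0.0/0 -> H0 at depth 0
  add 4.0.0.0/8 -> H3 at depth 8
  ? 4.140.190.168  path d0:H0→d1:-→d2:-→d3:-→d4:-→d5:-→d6:-→d7:-→d8:H3→d9:-→d10:-→d11:-→d12:-→d13:-→d14:-→d15:-→d16:-→d17:-→d18:-→d19:-→d20:H2→d21:-→d22:-→d23:-→d24:-→d25:-→d26:-→d27:-→d28:-→d29:-→d30:H1  best=H1
  ? 4.140.190.171  path d0:H0→d1:-→d2:-→d3:-→d4:-→d5:-→d6:-→d7:-→d8:H3→d9:-→d10:-→d11:-→d12:-→d13:-→d14:-→d15:-→d16:-→d17:-→d18:-→d19:-→d20:H2→d21:-→d22:-→d23:-→d24:-→d25:-→d26:-→d27:-→d28:-→d29:-→d30:H1→d31:-→d32:H1  best=H1
  ? 4.140.191.171  path d0:H0→d1:-→d2:-→d3:-→d4:-→d5:-→d6:-→d7:-→d8:H3→d9:-→d10:-→d11:-→d12:-→d13:-→d14:-→d15:-→d16:-→d17:-→d18:-→d19:-→d20:H2→d21:-→d22:-→d23:-  best=H2
  ? 106.171.182.186  path d0:H0→d1:-→d2:-→d3:-→d4:-→d5:-→d6:-→d7:-→d8:-→d9:-→d10:-→d11:-→d12:-→d13:-→d14:-→d15:-→d16:-→d17:-→d18:-→d19:-→d20:-→d21:H1→d22:-→d23:-→d24:-→d25:-→d26:-→d27:-→d28:-→d29:-→d30:-→d31:-→d32:H0  best=H0
  add 106.171.182.176/28 -> H2 at depth 28
  add 106.171.182.186/32 -> H0 at depth 32
  ? 167.245.205.222  path d0:H0  best=H0
  add 106.171.182.186/32 -> H3 at depth 32
  add 0.0.0.0/0 -> H3 at depth 0
  add 4.140.0.0/16 -> H3 at depth 16

== LOOKUPS ==
["H3","H3","H2","H1","H1","H1","H2","H0","H0"]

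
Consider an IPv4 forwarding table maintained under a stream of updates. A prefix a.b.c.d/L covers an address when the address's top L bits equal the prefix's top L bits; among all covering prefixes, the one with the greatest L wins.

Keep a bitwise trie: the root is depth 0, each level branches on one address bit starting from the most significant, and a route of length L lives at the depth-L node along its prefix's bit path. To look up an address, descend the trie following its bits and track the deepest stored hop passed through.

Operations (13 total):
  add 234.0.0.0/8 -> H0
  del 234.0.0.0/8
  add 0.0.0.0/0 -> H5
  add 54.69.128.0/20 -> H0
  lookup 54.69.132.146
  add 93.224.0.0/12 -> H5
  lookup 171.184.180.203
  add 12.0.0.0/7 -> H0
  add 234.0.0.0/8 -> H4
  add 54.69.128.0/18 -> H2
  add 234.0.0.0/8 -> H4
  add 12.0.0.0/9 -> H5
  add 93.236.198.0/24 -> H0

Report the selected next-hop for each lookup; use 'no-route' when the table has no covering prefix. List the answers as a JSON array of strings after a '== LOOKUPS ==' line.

Apply in order:
  + 234.0.0.0/8 (H0) depth=8
  del 234.0.0.0/8 (clear depth 8)
  + 0.0.0.0/0 (H5) depth=0
  + 54.69.128.0/20 (H0) depth=20
  ? 54.69.132.146  path d0:H5→d1:-→d2:-→d3:-→d4:-→d5:-→d6:-→d7:-→d8:-→d9:-→d10:-→d11:-→d12:-→d13:-→d14:-→d15:-→d16:-→d17:-→d18:-→d19:-→d20:H0  best=H0
  + 93.224.0.0/12 (H5) depth=12
  ? 171.184.180.203  path d0:H5→d1:-  best=H5
  + 12.0.0.0/7 (H0) depth=7
  + 234.0.0.0/8 (H4) depth=8
  + 54.69.128.0/18 (H2) depth=18
  + 234.0.0.0/8 (H4) depth=8
  + 12.0.0.0/9 (H5) depth=9
  + 93.236.198.0/24 (H0) depth=24

== LOOKUPS ==
["H0","H5"]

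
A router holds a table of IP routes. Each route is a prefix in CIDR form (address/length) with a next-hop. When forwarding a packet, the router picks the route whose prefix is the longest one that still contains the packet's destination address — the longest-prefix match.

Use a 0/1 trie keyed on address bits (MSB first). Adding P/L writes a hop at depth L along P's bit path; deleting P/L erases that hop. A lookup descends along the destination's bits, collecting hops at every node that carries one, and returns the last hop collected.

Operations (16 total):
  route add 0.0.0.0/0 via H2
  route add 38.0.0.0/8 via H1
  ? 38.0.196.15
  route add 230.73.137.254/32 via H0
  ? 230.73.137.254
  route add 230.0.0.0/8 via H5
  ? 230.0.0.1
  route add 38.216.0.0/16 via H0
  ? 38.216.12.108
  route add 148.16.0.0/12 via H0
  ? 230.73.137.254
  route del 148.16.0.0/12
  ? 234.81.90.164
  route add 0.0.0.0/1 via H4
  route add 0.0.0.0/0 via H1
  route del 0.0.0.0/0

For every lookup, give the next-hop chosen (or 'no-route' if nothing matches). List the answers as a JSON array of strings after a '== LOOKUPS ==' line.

Trace:
  + 0.0.0.0/0 (H2) depth=0
  + 38.0.0.0/8 (H1) depth=8
  lookup 38.0.196.15: bits 00100110 walk d0:H2→d1:-→d2:-→d3:-→d4:-→d5:-→d6:-→d7:-→d8:H1 -> H1
  + 230.73.137.254/32 (H0) depth=32
  lookup 230.73.137.254: bits 11100110010010011000100111111110 walk d0:H2→d1:-→d2:-→d3:-→d4:-→d5:-→d6:-→d7:-→d8:-→d9:-→d10:-→d11:-→d12:-→d13:-→d14:-→d15:-→d16:-→d17:-→d18:-→d19:-→d20:-→d21:-→d22:-→d23:-→d24:-→d25:-→d26:-→d27:-→d28:-→d29:-→d30:-→d31:-→d32:H0 -> H0
  + 230.0.0.0/8 (H5) depth=8
  lookup 230.0.0.1: bits 111001100 walk d0:H2→d1:-→d2:-→d3:-→d4:-→d5:-→d6:-→d7:-→d8:H5→d9:- -> H5
  + 38.216.0.0/16 (H0) depth=16
  lookup 38.216.12.108: bits 0010011011011000 walk d0:H2→d1:-→d2:-→d3:-→d4:-→d5:-→d6:-→d7:-→d8:H1→d9:-→d10:-→d11:-→d12:-→d13:-→d14:-→d15:-→d16:H0 -> H0
  + 148.16.0.0/12 (H0) depth=12
  lookup 230.73.137.254: bits 11100110010010011000100111111110 walk d0:H2→d1:-→d2:-→d3:-→d4:-→d5:-→d6:-→d7:-→d8:H5→d9:-→d10:-→d11:-→d12:-→d13:-→d14:-→d15:-→d16:-→d17:-→d18:-→d19:-→d20:-→d21:-→d22:-→d23:-→d24:-→d25:-→d26:-→d27:-→d28:-→d29:-→d30:-→d31:-→d32:H0 -> H0
  del 148.16.0.0/12 (clear depth 12)
  lookup 234.81.90.164: bits 1110 walk d0:H2→d1:-→d2:-→d3:-→d4:- -> H2
  + 0.0.0.0/1 (H4) depth=1
  + 0.0.0.0/0 (H1) depth=0
  del 0.0.0.0/0 (clear depth 0)

== LOOKUPS ==
["H1","H0","H5","H0","H0","H2"]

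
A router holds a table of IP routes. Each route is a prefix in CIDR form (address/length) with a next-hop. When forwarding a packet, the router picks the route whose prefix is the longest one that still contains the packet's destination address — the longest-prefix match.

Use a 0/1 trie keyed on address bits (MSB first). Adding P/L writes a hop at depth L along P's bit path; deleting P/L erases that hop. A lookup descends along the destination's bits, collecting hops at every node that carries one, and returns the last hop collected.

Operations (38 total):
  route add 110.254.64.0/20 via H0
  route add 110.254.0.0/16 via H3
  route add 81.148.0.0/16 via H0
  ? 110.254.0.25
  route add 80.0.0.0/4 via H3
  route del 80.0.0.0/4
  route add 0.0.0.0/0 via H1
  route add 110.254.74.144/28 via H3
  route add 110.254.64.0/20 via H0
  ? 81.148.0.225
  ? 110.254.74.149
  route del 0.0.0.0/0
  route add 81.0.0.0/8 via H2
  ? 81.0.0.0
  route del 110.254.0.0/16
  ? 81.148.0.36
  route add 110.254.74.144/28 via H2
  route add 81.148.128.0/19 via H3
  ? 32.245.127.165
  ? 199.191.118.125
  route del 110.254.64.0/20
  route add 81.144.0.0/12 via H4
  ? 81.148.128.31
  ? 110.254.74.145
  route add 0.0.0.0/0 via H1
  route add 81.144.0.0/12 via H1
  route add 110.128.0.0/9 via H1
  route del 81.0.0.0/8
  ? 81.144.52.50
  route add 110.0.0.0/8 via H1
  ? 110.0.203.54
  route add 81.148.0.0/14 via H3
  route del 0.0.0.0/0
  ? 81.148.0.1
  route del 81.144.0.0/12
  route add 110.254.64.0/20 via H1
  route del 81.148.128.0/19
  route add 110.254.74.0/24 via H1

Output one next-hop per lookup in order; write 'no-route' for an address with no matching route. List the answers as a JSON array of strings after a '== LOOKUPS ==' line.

Trace:
  add 110.254.64.0/20 -> H0 at depth 20
  add 110.254.0.0/16 -> H3 at depth 16
  add 81.148.0.0/16 -> H0 at depth 16
  ? 110.254.0.25  path d0:-→d1:-→d2:-→d3:-→d4:-→d5:-→d6:-→d7:-→d8:-→d9:-→d10:-→d11:-→d12:-→d13:-→d14:-→d15:-→d16:H3→d17:-  best=H3
  add 80.0.0.0/4 -> H3 at depth 4
  - 80.0.0.0/4 clear@4
  add 0.0.0.0/0 -> H1 at depth 0
  add 110.254.74.144/28 -> H3 at depth 28
  add 110.254.64.0/20 -> H0 at depth 20
  ? 81.148.0.225  path d0:H1→d1:-→d2:-→d3:-→d4:-→d5:-→d6:-→d7:-→d8:-→d9:-→d10:-→d11:-→d12:-→d13:-→d14:-→d15:-→d16:H0  best=H0
  ? 110.254.74.149  path d0:H1→d1:-→d2:-→d3:-→d4:-→d5:-→d6:-→d7:-→d8:-→d9:-→d10:-→d11:-→d12:-→d13:-→d14:-→d15:-→d16:H3→d17:-→d18:-→d19:-→d20:H0→d21:-→d22:-→d23:-→d24:-→d25:-→d26:-→d27:-→d28:H3  best=H3
  - 0.0.0.0/0 clear@0
  add 81.0.0.0/8 -> H2 at depth 8
  ? 81.0.0.0  path d0:-→d1:-→d2:-→d3:-→d4:-→d5:-→d6:-→d7:-→d8:H2  best=H2
  - 110.254.0.0/16 clear@16
  ? 81.148.0.36  path d0:-→d1:-→d2:-→d3:-→d4:-→d5:-→d6:-→d7:-→d8:H2→d9:-→d10:-→d11:-→d12:-→d13:-→d14:-→d15:-→d16:H0  best=H0
  add 110.254.74.144/28 -> H2 at depth 28
  add 81.148.128.0/19 -> H3 at depth 19
  ? 32.245.127.165  path d0:-→d1:-  best=no-route
  ? 199.191.118.125  path d0:-  best=no-route
  - 110.254.64.0/20 clear@20
  add 81.144.0.0/12 -> H4 at depth 12
  ? 81.148.128.31  path d0:-→d1:-→d2:-→d3:-→d4:-→d5:-→d6:-→d7:-→d8:H2→d9:-→d10:-→d11:-→d12:H4→d13:-→d14:-→d15:-→d16:H0→d17:-→d18:-→d19:H3  best=H3
  ? 110.254.74.145  path d0:-→d1:-→d2:-→d3:-→d4:-→d5:-→d6:-→d7:-→d8:-→d9:-→d10:-→d11:-→d12:-→d13:-→d14:-→d15:-→d16:-→d17:-→d18:-→d19:-→d20:-→d21:-→d22:-→d23:-→d24:-→d25:-→d26:-→d27:-→d28:H2  best=H2
  add 0.0.0.0/0 -> H1 at depth 0
  add 81.144.0.0/12 -> H1 at depth 12
  add 110.128.0.0/9 -> H1 at depth 9
  - 81.0.0.0/8 clear@8
  ? 81.144.52.50  path d0:H1→d1:-→d2:-→d3:-→d4:-→d5:-→d6:-→d7:-→d8:-→d9:-→d10:-→d11:-→d12:H1→d13:-  best=H1
  add 110.0.0.0/8 -> H1 at depth 8
  ? 110.0.203.54  path d0:H1→d1:-→d2:-→d3:-→d4:-→d5:-→d6:-→d7:-→d8:H1  best=H1
  add 81.148.0.0/14 -> H3 at depth 14
  - 0.0.0.0/0 clear@0
  ? 81.148.0.1  path d0:-→d1:-→d2:-→d3:-→d4:-→d5:-→d6:-→d7:-→d8:-→d9:-→d10:-→d11:-→d12:H1→d13:-→d14:H3→d15:-→d16:H0  best=H0
  - 81.144.0.0/12 clear@12
  add 110.254.64.0/20 -> H1 at depth 20
  - 81.148.128.0/19 clear@19
  add 110.254.74.0/24 -> H1 at depth 24

== LOOKUPS ==
["H3","H0","H3","H2","H0","no-route","no-route","H3","H2","H1","H1","H0"]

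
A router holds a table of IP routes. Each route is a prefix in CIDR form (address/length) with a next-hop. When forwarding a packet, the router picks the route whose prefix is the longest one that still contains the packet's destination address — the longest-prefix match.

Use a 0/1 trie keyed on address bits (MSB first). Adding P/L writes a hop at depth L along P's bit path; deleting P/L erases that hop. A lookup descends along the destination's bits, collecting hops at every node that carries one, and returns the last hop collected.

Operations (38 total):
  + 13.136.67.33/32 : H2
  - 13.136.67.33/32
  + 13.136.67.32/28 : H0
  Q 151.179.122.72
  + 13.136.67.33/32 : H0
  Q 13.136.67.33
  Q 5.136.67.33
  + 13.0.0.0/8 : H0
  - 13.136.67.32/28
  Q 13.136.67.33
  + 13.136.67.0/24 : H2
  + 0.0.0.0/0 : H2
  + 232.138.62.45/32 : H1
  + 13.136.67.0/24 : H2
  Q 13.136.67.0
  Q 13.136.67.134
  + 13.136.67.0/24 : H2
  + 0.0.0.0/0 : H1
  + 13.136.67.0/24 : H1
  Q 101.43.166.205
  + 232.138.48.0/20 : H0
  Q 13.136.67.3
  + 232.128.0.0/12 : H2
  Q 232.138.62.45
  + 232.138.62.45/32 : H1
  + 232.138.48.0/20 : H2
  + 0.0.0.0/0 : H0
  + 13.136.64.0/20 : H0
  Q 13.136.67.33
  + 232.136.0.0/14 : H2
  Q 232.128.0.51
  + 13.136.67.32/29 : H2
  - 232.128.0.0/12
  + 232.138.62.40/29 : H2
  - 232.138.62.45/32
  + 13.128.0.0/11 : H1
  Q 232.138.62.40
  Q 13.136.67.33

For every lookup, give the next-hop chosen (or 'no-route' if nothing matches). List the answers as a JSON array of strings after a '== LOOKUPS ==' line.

Process each operation:
  + 13.136.67.33/32 (H2) depth=32
  del 13.136.67.33/32 (clear depth 32)
  + 13.136.67.32/28 (H0) depth=28
  Q 151.179.122.72: descend ε ; hops seen [∅] ; pick no-route
  + 13.136.67.33/32 (H0) depth=32
  Q 13.136.67.33: descend 00001101100010000100001100100001 ; hops seen [H0,H0] ; pick H0
  Q 5.136.67.33: descend 0000 ; hops seen [∅] ; pick no-route
  + 13.0.0.0/8 (H0) depth=8
  del 13.136.67.32/28 (clear depth 28)
  Q 13.136.67.33: descend 00001101100010000100001100100001 ; hops seen [H0,H0] ; pick H0
  + 13.136.67.0/24 (H2) depth=24
  + 0.0.0.0/0 (H2) depth=0
  + 232.138.62.45/32 (H1) depth=32
  + 13.136.67.0/24 (H2) depth=24
  Q 13.136.67.0: descend 00001101100010000100001100 ; hops seen [H2,H0,H2] ; pick H2
  Q 13.136.67.134: descend 000011011000100001000011 ; hops seen [H2,H0,H2] ; pick H2
  + 13.136.67.0/24 (H2) depth=24
  + 0.0.0.0/0 (H1) depth=0
  + 13.136.67.0/24 (H1) depth=24
  Q 101.43.166.205: descend 0 ; hops seen [H1] ; pick H1
  + 232.138.48.0/20 (H0) depth=20
  Q 13.136.67.3: descend 00001101100010000100001100 ; hops seen [H1,H0,H1] ; pick H1
  + 232.128.0.0/12 (H2) depth=12
  Q 232.138.62.45: descend 11101000100010100011111000101101 ; hops seen [H1,H2,H0,H1] ; pick H1
  + 232.138.62.45/32 (H1) depth=32
  + 232.138.48.0/20 (H2) depth=20
  + 0.0.0.0/0 (H0) depth=0
  + 13.136.64.0/20 (H0) depth=20
  Q 13.136.67.33: descend 00001101100010000100001100100001 ; hops seen [H0,H0,H0,H1,H0] ; pick H0
  + 232.136.0.0/14 (H2) depth=14
  Q 232.128.0.51: descend 111010001000 ; hops seen [H0,H2] ; pick H2
  + 13.136.67.32/29 (H2) depth=29
  del 232.128.0.0/12 (clear depth 12)
  + 232.138.62.40/29 (H2) depth=29
  del 232.138.62.45/32 (clear depth 32)
  + 13.128.0.0/11 (H1) depth=11
  Q 232.138.62.40: descend 11101000100010100011111000101 ; hops seen [H0,H2,H2,H2] ; pick H2
  Q 13.136.67.33: descend 00001101100010000100001100100001 ; hops seen [H0,H0,H1,H0,H1,H2,H0] ; pick H0

== LOOKUPS ==
["no-route","H0","no-route","H0","H2","H2","H1","H1","H1","H0","H2","H2","H0"]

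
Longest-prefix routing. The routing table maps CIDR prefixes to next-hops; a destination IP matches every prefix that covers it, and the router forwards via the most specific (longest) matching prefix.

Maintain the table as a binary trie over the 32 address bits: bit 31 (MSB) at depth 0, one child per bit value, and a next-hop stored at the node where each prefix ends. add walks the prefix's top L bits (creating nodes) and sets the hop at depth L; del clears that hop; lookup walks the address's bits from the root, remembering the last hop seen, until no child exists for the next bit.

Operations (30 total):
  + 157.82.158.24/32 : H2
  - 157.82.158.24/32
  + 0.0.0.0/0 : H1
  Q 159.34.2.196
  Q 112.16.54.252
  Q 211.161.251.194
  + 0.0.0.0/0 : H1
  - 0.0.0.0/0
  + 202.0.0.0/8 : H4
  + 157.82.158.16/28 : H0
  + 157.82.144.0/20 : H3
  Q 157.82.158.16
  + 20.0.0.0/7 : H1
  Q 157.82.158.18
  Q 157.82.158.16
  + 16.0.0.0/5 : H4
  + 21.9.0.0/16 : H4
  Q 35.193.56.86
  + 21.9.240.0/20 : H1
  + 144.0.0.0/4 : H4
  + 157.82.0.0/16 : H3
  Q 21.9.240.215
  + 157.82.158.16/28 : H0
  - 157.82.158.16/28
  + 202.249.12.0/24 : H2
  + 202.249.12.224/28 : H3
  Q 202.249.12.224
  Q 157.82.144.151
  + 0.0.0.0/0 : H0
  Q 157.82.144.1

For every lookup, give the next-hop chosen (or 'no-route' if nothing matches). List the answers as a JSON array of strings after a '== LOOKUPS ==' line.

Process each operation:
  + 157.82.158.24/32 (H2) depth=32
  - 157.82.158.24/32 clear@32
  + 0.0.0.0/0 (H1) depth=0
  Q 159.34.2.196: descend 100111 ; hops seen [H1] ; pick H1
  Q 112.16.54.252: descend ε ; hops seen [H1] ; pick H1
  Q 211.161.251.194: descend 1 ; hops seen [H1] ; pick H1
  + 0.0.0.0/0 (H1) depth=0
  - 0.0.0.0/0 clear@0
  + 202.0.0.0/8 (H4) depth=8
  + 157.82.158.16/28 (H0) depth=28
  + 157.82.144.0/20 (H3) depth=20
  Q 157.82.158.16: descend 1001110101010010100111100001 ; hops seen [H3,H0] ; pick H0
  + 20.0.0.0/7 (H1) depth=7
  Q 157.82.158.18: descend 1001110101010010100111100001 ; hops seen [H3,H0] ; pick H0
  Q 157.82.158.16: descend 1001110101010010100111100001 ; hops seen [H3,H0] ; pick H0
  + 16.0.0.0/5 (H4) depth=5
  + 21.9.0.0/16 (H4) depth=16
  Q 35.193.56.86: descend 00 ; hops seen [∅] ; pick no-route
  + 21.9.240.0/20 (H1) depth=20
  + 144.0.0.0/4 (H4) depth=4
  + 157.82.0.0/16 (H3) depth=16
  Q 21.9.240.215: descend 00010101000010011111 ; hops seen [H4,H1,H4,H1] ; pick H1
  + 157.82.158.16/28 (H0) depth=28
  - 157.82.158.16/28 clear@28
  + 202.249.12.0/24 (H2) depth=24
  + 202.249.12.224/28 (H3) depth=28
  Q 202.249.12.224: descend 1100101011111001000011001110 ; hops seen [H4,H2,H3] ; pick H3
  Q 157.82.144.151: descend 10011101010100101001 ; hops seen [H4,H3,H3] ; pick H3
  + 0.0.0.0/0 (H0) depth=0
  Q 157.82.144.1: descend 10011101010100101001 ; hops seen [H0,H4,H3,H3] ; pick H3

== LOOKUPS ==
["H1","H1","H1","H0","H0","H0","no-route","H1","H3","H3","H3"]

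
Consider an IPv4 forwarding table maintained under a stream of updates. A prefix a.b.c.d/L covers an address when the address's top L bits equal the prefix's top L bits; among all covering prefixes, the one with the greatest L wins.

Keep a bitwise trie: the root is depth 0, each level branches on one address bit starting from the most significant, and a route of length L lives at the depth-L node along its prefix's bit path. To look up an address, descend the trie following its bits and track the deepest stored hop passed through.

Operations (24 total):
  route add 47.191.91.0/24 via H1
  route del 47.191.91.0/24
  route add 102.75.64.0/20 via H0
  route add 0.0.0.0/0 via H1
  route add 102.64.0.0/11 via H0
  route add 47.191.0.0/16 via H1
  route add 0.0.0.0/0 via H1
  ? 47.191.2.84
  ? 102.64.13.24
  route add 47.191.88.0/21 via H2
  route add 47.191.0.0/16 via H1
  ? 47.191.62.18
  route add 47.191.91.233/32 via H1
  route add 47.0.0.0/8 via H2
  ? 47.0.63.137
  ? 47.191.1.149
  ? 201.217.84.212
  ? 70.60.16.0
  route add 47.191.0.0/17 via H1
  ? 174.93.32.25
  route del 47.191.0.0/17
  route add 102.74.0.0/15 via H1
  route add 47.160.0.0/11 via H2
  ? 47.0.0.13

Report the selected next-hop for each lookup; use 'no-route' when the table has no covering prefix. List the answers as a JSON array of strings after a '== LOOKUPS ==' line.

Apply in order:
  add 47.191.91.0/24 -> H1 at depth 24
  del 47.191.91.0/24 (clear depth 24)
  add 102.75.64.0/20 -> H0 at depth 20
  add 0.0.0.0/0 -> H1 at depth 0
  add 102.64.0.0/11 -> H0 at depth 11
  add 47.191.0.0/16 -> H1 at depth 16
  add 0.0.0.0/0 -> H1 at depth 0
  lookup 47.191.2.84: bits 00101111101111110 walk d0:H1→d1:-→d2:-→d3:-→d4:-→d5:-→d6:-→d7:-→d8:-→d9:-→d10:-→d11:-→d12:-→d13:-→d14:-→d15:-→d16:H1→d17:- -> H1
  lookup 102.64.13.24: bits 011001100100 walk d0:H1→d1:-→d2:-→d3:-→d4:-→d5:-→d6:-→d7:-→d8:-→d9:-→d10:-→d11:H0→d12:- -> H0
  add 47.191.88.0/21 -> H2 at depth 21
  add 47.191.0.0/16 -> H1 at depth 16
  lookup 47.191.62.18: bits 00101111101111110 walk d0:H1→d1:-→d2:-→d3:-→d4:-→d5:-→d6:-→d7:-→d8:-→d9:-→d10:-→d11:-→d12:-→d13:-→d14:-→d15:-→d16:H1→d17:- -> H1
  add 47.191.91.233/32 -> H1 at depth 32
  add 47.0.0.0/8 -> H2 at depth 8
  lookup 47.0.63.137: bits 00101111 walk d0:H1→d1:-→d2:-→d3:-→d4:-→d5:-→d6:-→d7:-→d8:H2 -> H2
  lookup 47.191.1.149: bits 00101111101111110 walk d0:H1→d1:-→d2:-→d3:-→d4:-→d5:-→d6:-→d7:-→d8:H2→d9:-→d10:-→d11:-→d12:-→d13:-→d14:-→d15:-→d16:H1→d17:- -> H1
  lookup 201.217.84.212: bits ε walk d0:H1 -> H1
  lookup 70.60.16.0: bits 01 walk d0:H1→d1:-→d2:- -> H1
  add 47.191.0.0/17 -> H1 at depth 17
  lookup 174.93.32.25: bits ε walk d0:H1 -> H1
  del 47.191.0.0/17 (clear depth 17)
  add 102.74.0.0/15 -> H1 at depth 15
  add 47.160.0.0/11 -> H2 at depth 11
  lookup 47.0.0.13: bits 00101111 walk d0:H1→d1:-→d2:-→d3:-→d4:-→d5:-→d6:-→d7:-→d8:H2 -> H2

== LOOKUPS ==
["H1","H0","H1","H2","H1","H1","H1","H1","H2"]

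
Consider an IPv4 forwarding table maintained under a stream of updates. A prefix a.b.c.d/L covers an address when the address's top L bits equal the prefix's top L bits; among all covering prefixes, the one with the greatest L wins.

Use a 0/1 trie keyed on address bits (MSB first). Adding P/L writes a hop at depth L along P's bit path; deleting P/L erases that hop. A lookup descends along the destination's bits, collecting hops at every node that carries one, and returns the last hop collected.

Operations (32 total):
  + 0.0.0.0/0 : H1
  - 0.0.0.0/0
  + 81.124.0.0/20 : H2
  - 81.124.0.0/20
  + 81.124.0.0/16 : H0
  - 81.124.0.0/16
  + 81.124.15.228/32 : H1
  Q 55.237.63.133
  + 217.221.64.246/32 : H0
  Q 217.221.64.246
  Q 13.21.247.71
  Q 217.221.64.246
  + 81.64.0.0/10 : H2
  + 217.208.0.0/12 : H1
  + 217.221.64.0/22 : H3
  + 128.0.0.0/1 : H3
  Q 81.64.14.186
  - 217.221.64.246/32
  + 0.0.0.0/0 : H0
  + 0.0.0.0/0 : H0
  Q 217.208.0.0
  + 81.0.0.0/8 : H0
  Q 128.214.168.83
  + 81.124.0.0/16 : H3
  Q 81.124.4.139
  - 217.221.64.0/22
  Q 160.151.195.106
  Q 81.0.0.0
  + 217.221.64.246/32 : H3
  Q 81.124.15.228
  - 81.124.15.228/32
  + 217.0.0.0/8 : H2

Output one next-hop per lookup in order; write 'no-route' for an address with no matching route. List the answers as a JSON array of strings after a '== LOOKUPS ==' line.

Trace:
  add 0.0.0.0/0 -> H1 at depth 0
  - 0.0.0.0/0 clear@0
  add 81.124.0.0/20 -> H2 at depth 20
  - 81.124.0.0/20 clear@20
  add 81.124.0.0/16 -> H0 at depth 16
  - 81.124.0.0/16 clear@16
  add 81.124.15.228/32 -> H1 at depth 32
  ? 55.237.63.133  path d0:-→d1:-  best=no-route
  add 217.221.64.246/32 -> H0 at depth 32
  ? 217.221.64.246  path d0:-→d1:-→d2:-→d3:-→d4:-→d5:-→d6:-→d7:-→d8:-→d9:-→d10:-→d11:-→d12:-→d13:-→d14:-→d15:-→d16:-→d17:-→d18:-→d19:-→d20:-→d21:-→d22:-→d23:-→d24:-→d25:-→d26:-→d27:-→d28:-→d29:-→d30:-→d31:-→d32:H0  best=H0
  ? 13.21.247.71  path d0:-→d1:-  best=no-route
  ? 217.221.64.246  path d0:-→d1:-→d2:-→d3:-→d4:-→d5:-→d6:-→d7:-→d8:-→d9:-→d10:-→d11:-→d12:-→d13:-→d14:-→d15:-→d16:-→d17:-→d18:-→d19:-→d20:-→d21:-→d22:-→d23:-→d24:-→d25:-→d26:-→d27:-→d28:-→d29:-→d30:-→d31:-→d32:H0  best=H0
  add 81.64.0.0/10 -> H2 at depth 10
  add 217.208.0.0/12 -> H1 at depth 12
  add 217.221.64.0/22 -> H3 at depth 22
  add 128.0.0.0/1 -> H3 at depth 1
  ? 81.64.14.186  path d0:-→d1:-→d2:-→d3:-→d4:-→d5:-→d6:-→d7:-→d8:-→d9:-→d10:H2  best=H2
  - 217.221.64.246/32 clear@32
  add 0.0.0.0/0 -> H0 at depth 0
  add 0.0.0.0/0 -> H0 at depth 0
  ? 217.208.0.0  path d0:H0→d1:H3→d2:-→d3:-→d4:-→d5:-→d6:-→d7:-→d8:-→d9:-→d10:-→d11:-→d12:H1  best=H1
  add 81.0.0.0/8 -> H0 at depth 8
  ? 128.214.168.83  path d0:H0→d1:H3  best=H3
  add 81.124.0.0/16 -> H3 at depth 16
  ? 81.124.4.139  path d0:H0→d1:-→d2:-→d3:-→d4:-→d5:-→d6:-→d7:-→d8:H0→d9:-→d10:H2→d11:-→d12:-→d13:-→d14:-→d15:-→d16:H3→d17:-→d18:-→d19:-→d20:-  best=H3
  - 217.221.64.0/22 clear@22
  ? 160.151.195.106  path d0:H0→d1:H3  best=H3
  ? 81.0.0.0  path d0:H0→d1:-→d2:-→d3:-→d4:-→d5:-→d6:-→d7:-→d8:H0→d9:-  best=H0
  add 217.221.64.246/32 -> H3 at depth 32
  ? 81.124.15.228  path d0:H0→d1:-→d2:-→d3:-→d4:-→d5:-→d6:-→d7:-→d8:H0→d9:-→d10:H2→d11:-→d12:-→d13:-→d14:-→d15:-→d16:H3→d17:-→d18:-→d19:-→d20:-→d21:-→d22:-→d23:-→d24:-→d25:-→d26:-→d27:-→d28:-→d29:-→d30:-→d31:-→d32:H1  best=H1
  - 81.124.15.228/32 clear@32
  add 217.0.0.0/8 -> H2 at depth 8

== LOOKUPS ==
["no-route","H0","no-route","H0","H2","H1","H3","H3","H3","H0","H1"]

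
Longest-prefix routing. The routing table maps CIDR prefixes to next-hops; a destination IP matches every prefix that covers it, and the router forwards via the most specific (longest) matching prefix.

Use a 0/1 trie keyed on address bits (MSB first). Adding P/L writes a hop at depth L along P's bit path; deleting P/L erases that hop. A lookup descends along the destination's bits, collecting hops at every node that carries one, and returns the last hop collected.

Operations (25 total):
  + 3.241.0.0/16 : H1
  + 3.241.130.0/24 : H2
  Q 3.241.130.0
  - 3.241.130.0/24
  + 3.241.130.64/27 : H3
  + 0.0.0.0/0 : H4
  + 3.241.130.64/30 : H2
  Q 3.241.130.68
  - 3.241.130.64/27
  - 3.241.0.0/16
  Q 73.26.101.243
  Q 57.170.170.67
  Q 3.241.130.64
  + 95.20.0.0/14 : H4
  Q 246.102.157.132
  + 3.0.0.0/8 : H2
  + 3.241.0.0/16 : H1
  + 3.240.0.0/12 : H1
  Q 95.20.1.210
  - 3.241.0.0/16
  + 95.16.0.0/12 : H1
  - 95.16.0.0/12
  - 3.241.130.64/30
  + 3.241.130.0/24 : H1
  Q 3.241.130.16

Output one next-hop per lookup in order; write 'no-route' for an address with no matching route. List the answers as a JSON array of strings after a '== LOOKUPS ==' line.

Process each operation:
  + 3.241.0.0/16 (H1) depth=16
  + 3.241.130.0/24 (H2) depth=24
  lookup 3.241.130.0: bits 000000111111000110000010 walk d0:-→d1:-→d2:-→d3:-→d4:-→d5:-→d6:-→d7:-→d8:-→d9:-→d10:-→d11:-→d12:-→d13:-→d14:-→d15:-→d16:H1→d17:-→d18:-→d19:-→d20:-→d21:-→d22:-→d23:-→d24:H2 -> H2
  - 3.241.130.0/24 clear@24
  + 3.241.130.64/27 (H3) depth=27
  + 0.0.0.0/0 (H4) depth=0
  + 3.241.130.64/30 (H2) depth=30
  lookup 3.241.130.68: bits 00000011111100011000001001000 walk d0:H4→d1:-→d2:-→d3:-→d4:-→d5:-→d6:-→d7:-→d8:-→d9:-→d10:-→d11:-→d12:-→d13:-→d14:-→d15:-→d16:H1→d17:-→d18:-→d19:-→d20:-→d21:-→d22:-→d23:-→d24:-→d25:-→d26:-→d27:H3→d28:-→d29:- -> H3
  - 3.241.130.64/27 clear@27
  - 3.241.0.0/16 clear@16
  lookup 73.26.101.243: bits 0 walk d0:H4→d1:- -> H4
  lookup 57.170.170.67: bits 00 walk d0:H4→d1:-→d2:- -> H4
  lookup 3.241.130.64: bits 000000111111000110000010010000 walk d0:H4→d1:-→d2:-→d3:-→d4:-→d5:-→d6:-→d7:-→d8:-→d9:-→d10:-→d11:-→d12:-→d13:-→d14:-→d15:-→d16:-→d17:-→d18:-→d19:-→d20:-→d21:-→d22:-→d23:-→d24:-→d25:-→d26:-→d27:-→d28:-→d29:-→d30:H2 -> H2
  + 95.20.0.0/14 (H4) depth=14
  lookup 246.102.157.132: bits ε walk d0:H4 -> H4
  + 3.0.0.0/8 (H2) depth=8
  + 3.241.0.0/16 (H1) depth=16
  + 3.240.0.0/12 (H1) depth=12
  lookup 95.20.1.210: bits 01011111000101 walk d0:H4→d1:-→d2:-→d3:-→d4:-→d5:-→d6:-→d7:-→d8:-→d9:-→d10:-→d11:-→d12:-→d13:-→d14:H4 -> H4
  - 3.241.0.0/16 clear@16
  + 95.16.0.0/12 (H1) depth=12
  - 95.16.0.0/12 clear@12
  - 3.241.130.64/30 clear@30
  + 3.241.130.0/24 (H1) depth=24
  lookup 3.241.130.16: bits 0000001111110001100000100 walk d0:H4→d1:-→d2:-→d3:-→d4:-→d5:-→d6:-→d7:-→d8:H2→d9:-→d10:-→d11:-→d12:H1→d13:-→d14:-→d15:-→d16:-→d17:-→d18:-→d19:-→d20:-→d21:-→d22:-→d23:-→d24:H1→d25:- -> H1

== LOOKUPS ==
["H2","H3","H4","H4","H2","H4","H4","H1"]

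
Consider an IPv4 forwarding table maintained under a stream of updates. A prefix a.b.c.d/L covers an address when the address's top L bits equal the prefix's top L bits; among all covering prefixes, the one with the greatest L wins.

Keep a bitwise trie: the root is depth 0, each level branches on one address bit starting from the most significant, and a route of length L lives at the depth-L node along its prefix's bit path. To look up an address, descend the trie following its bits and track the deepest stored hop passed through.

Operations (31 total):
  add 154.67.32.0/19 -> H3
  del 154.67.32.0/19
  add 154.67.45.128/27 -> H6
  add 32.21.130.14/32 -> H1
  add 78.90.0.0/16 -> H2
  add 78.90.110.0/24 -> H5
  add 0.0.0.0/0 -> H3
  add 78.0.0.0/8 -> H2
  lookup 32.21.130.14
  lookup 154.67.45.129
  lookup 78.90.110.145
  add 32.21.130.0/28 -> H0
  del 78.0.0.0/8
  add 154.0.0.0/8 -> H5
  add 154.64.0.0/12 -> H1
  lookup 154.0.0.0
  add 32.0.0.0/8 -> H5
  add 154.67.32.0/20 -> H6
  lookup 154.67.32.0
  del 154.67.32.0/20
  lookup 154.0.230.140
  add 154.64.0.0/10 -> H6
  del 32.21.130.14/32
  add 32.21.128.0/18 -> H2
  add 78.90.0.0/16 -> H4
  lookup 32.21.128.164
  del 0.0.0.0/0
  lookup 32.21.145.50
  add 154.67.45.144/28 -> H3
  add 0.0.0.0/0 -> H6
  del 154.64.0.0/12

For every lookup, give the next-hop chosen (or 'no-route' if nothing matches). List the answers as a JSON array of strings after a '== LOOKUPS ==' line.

Trace:
  + 154.67.32.0/19 (H3) depth=19
  del 154.67.32.0/19 (clear depth 19)
  + 154.67.45.128/27 (H6) depth=27
  + 32.21.130.14/32 (H1) depth=32
  + 78.90.0.0/16 (H2) depth=16
  + 78.90.110.0/24 (H5) depth=24
  + 0.0.0.0/0 (H3) depth=0
  + 78.0.0.0/8 (H2) depth=8
  ? 32.21.130.14  path d0:H3→d1:-→d2:-→d3:-→d4:-→d5:-→d6:-→d7:-→d8:-→d9:-→d10:-→d11:-→d12:-→d13:-→d14:-→d15:-→d16:-→d17:-→d18:-→d19:-→d20:-→d21:-→d22:-→d23:-→d24:-→d25:-→d26:-→d27:-→d28:-→d29:-→d30:-→d31:-→d32:H1  best=H1
  ? 154.67.45.129  path d0:H3→d1:-→d2:-→d3:-→d4:-→d5:-→d6:-→d7:-→d8:-→d9:-→d10:-→d11:-→d12:-→d13:-→d14:-→d15:-→d16:-→d17:-→d18:-→d19:-→d20:-→d21:-→d22:-→d23:-→d24:-→d25:-→d26:-→d27:H6  best=H6
  ? 78.90.110.145  path d0:H3→d1:-→d2:-→d3:-→d4:-→d5:-→d6:-→d7:-→d8:H2→d9:-→d10:-→d11:-→d12:-→d13:-→d14:-→d15:-→d16:H2→d17:-→d18:-→d19:-→d20:-→d21:-→d22:-→d23:-→d24:H5  best=H5
  + 32.21.130.0/28 (H0) depth=28
  del 78.0.0.0/8 (clear depth 8)
  + 154.0.0.0/8 (H5) depth=8
  + 154.64.0.0/12 (H1) depth=12
  ? 154.0.0.0  path d0:H3→d1:-→d2:-→d3:-→d4:-→d5:-→d6:-→d7:-→d8:H5→d9:-  best=H5
  + 32.0.0.0/8 (H5) depth=8
  + 154.67.32.0/20 (H6) depth=20
  ? 154.67.32.0  path d0:H3→d1:-→d2:-→d3:-→d4:-→d5:-→d6:-→d7:-→d8:H5→d9:-→d10:-→d11:-→d12:H1→d13:-→d14:-→d15:-→d16:-→d17:-→d18:-→d19:-→d20:H6  best=H6
  del 154.67.32.0/20 (clear depth 20)
  ? 154.0.230.140  path d0:H3→d1:-→d2:-→d3:-→d4:-→d5:-→d6:-→d7:-→d8:H5→d9:-  best=H5
  + 154.64.0.0/10 (H6) depth=10
  del 32.21.130.14/32 (clear depth 32)
  + 32.21.128.0/18 (H2) depth=18
  + 78.90.0.0/16 (H4) depth=16
  ? 32.21.128.164  path d0:H3→d1:-→d2:-→d3:-→d4:-→d5:-→d6:-→d7:-→d8:H5→d9:-→d10:-→d11:-→d12:-→d13:-→d14:-→d15:-→d16:-→d17:-→d18:H2→d19:-→d20:-→d21:-→d22:-  best=H2
  del 0.0.0.0/0 (clear depth 0)
  ? 32.21.145.50  path d0:-→d1:-→d2:-→d3:-→d4:-→d5:-→d6:-→d7:-→d8:H5→d9:-→d10:-→d11:-→d12:-→d13:-→d14:-→d15:-→d16:-→d17:-→d18:H2→d19:-  best=H2
  + 154.67.45.144/28 (H3) depth=28
  + 0.0.0.0/0 (H6) depth=0
  del 154.64.0.0/12 (clear depth 12)

== LOOKUPS ==
["H1","H6","H5","H5","H6","H5","H2","H2"]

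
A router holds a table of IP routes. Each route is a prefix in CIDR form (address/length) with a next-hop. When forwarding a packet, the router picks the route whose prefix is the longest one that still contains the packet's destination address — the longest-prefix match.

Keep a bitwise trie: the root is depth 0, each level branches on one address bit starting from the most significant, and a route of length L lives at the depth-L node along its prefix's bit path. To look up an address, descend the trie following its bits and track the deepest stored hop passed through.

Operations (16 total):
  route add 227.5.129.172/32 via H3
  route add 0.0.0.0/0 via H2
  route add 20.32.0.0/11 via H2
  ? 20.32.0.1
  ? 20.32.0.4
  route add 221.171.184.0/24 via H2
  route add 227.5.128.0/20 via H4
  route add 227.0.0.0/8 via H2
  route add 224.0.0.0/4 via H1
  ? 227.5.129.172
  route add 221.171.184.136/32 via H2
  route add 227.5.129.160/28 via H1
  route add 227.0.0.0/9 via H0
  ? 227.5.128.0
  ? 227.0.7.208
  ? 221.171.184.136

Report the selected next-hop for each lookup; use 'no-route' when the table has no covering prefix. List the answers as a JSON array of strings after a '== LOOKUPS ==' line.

Trace:
  + 227.5.129.172/32 (H3) depth=32
  + 0.0.0.0/0 (H2) depth=0
  + 20.32.0.0/11 (H2) depth=11
  Q 20.32.0.1: descend 00010100001 ; hops seen [H2,H2] ; pick H2
  Q 20.32.0.4: descend 00010100001 ; hops seen [H2,H2] ; pick H2
  + 221.171.184.0/24 (H2) depth=24
  + 227.5.128.0/20 (H4) depth=20
  + 227.0.0.0/8 (H2) depth=8
  + 224.0.0.0/4 (H1) depth=4
  Q 227.5.129.172: descend 11100011000001011000000110101100 ; hops seen [H2,H1,H2,H4,H3] ; pick H3
  + 221.171.184.136/32 (H2) depth=32
  + 227.5.129.160/28 (H1) depth=28
  + 227.0.0.0/9 (H0) depth=9
  Q 227.5.128.0: descend 11100011000001011000000 ; hops seen [H2,H1,H2,H0,H4] ; pick H4
  Q 227.0.7.208: descend 1110001100000 ; hops seen [H2,H1,H2,H0] ; pick H0
  Q 221.171.184.136: descend 11011101101010111011100010001000 ; hops seen [H2,H2,H2] ; pick H2

== LOOKUPS ==
["H2","H2","H3","H4","H0","H2"]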